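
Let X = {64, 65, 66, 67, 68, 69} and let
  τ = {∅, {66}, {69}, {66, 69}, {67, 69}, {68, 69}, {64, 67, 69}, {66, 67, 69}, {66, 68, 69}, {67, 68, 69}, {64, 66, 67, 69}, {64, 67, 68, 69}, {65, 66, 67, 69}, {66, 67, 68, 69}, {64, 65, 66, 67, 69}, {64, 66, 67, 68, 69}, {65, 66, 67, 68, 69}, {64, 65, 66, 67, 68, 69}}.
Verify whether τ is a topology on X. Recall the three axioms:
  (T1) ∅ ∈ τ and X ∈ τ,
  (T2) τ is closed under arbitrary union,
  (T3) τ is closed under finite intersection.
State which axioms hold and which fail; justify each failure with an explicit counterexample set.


τ IS a topology on X.

Axiom (T1): ∅ ∈ τ? Yes; X ∈ τ? Yes.
Axiom (T2/T3): check pairwise unions and intersections of members of τ.
All pairwise intersections and unions checked — each lies in τ. Therefore τ satisfies (T1), (T2), (T3): it IS a topology on X.


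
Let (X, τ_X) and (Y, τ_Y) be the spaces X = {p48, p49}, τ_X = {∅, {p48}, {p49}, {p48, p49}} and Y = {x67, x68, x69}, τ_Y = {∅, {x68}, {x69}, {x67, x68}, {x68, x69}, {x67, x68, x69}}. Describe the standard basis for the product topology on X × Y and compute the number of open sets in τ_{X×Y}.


Basis B = {∅ × ∅, {p48} × {x68}, {p48} × {x69}, {p49} × {x68}, {p49} × {x69}, {p48} × {x67, x68}, {p48} × {x68, x69}, {p48, p49} × {x68}, {p48, p49} × {x69}, {p49} × {x67, x68}, {p49} × {x68, x69}, {p48} × {x67, x68, x69}, {p49} × {x67, x68, x69}, {p48, p49} × {x67, x68}, {p48, p49} × {x68, x69}, {p48, p49} × {x67, x68, x69}}; |τ_{X×Y}| = 36.

Enumerate products U × V with U ∈ τ_X, V ∈ τ_Y (deduplicated):
  ∅ × ∅ = {} (∅)
  {p48} × {x68} = {(p48,x68)}
  {p48} × {x69} = {(p48,x69)}
  {p49} × {x68} = {(p49,x68)}
  {p49} × {x69} = {(p49,x69)}
  {p48} × {x67, x68} = {(p48,x67), (p48,x68)}
  {p48} × {x68, x69} = {(p48,x68), (p48,x69)}
  {p48, p49} × {x68} = {(p48,x68), (p49,x68)}
  {p48, p49} × {x69} = {(p48,x69), (p49,x69)}
  {p49} × {x67, x68} = {(p49,x67), (p49,x68)}
  {p49} × {x68, x69} = {(p49,x68), (p49,x69)}
  {p48} × {x67, x68, x69} = {(p48,x67), (p48,x68), (p48,x69)}
  {p49} × {x67, x68, x69} = {(p49,x67), (p49,x68), (p49,x69)}
  {p48, p49} × {x67, x68} = {(p48,x67), (p48,x68), (p49,x67), (p49,x68)}
  {p48, p49} × {x68, x69} = {(p48,x68), (p48,x69), (p49,x68), (p49,x69)}
  {p48, p49} × {x67, x68, x69} = {(p48,x67), (p48,x68), (p48,x69), (p49,x67), (p49,x68), (p49,x69)}
These 16 distinct sets form the basis B.
Close under arbitrary unions to get τ_{X×Y}; counting gives |τ_{X×Y}| = 36.


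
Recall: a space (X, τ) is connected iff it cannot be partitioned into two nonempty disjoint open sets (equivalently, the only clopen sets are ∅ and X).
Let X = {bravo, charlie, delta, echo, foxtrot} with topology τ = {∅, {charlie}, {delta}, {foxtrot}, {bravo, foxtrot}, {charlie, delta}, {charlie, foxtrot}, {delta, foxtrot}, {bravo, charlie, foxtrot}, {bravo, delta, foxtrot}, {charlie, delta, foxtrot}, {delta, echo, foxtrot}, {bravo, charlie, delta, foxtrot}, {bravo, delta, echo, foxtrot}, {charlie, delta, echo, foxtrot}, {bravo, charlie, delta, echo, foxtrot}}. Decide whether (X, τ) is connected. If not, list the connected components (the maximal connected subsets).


(X, τ) is disconnected; components = [{charlie}, {bravo, delta, echo, foxtrot}].

Find clopen sets (U ∈ τ with X ∖ U ∈ τ):
  U = ∅, X ∖ U = {bravo, charlie, delta, echo, foxtrot} — both open, so U is clopen.
  U = {charlie}, X ∖ U = {bravo, delta, echo, foxtrot} — both open, so U is clopen.
  U = {bravo, delta, echo, foxtrot}, X ∖ U = {charlie} — both open, so U is clopen.
  U = {bravo, charlie, delta, echo, foxtrot}, X ∖ U = ∅ — both open, so U is clopen.
Nontrivial clopen(s) exist: e.g. {bravo, delta, echo, foxtrot}. So (X, τ) is disconnected.
Compute connected components by grouping points that agree on all clopens:
  component: {charlie}
  component: {bravo, delta, echo, foxtrot}


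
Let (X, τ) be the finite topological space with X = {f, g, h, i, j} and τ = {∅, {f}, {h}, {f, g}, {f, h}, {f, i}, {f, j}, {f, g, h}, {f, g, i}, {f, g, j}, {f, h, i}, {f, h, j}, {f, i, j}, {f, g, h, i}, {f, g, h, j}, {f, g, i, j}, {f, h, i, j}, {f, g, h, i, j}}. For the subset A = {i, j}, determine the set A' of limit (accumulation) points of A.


A' = ∅

For each x ∈ X, list the open sets U ∈ τ with x ∈ U, then check whether U ∩ (A ∖ {x}) ≠ ∅ for every such U.
  x = f: open {f} ∋ x has {f} ∩ (A ∖ {f}) = ∅, so x is NOT a limit point.
  x = g: open {f, g} ∋ x has {f, g} ∩ (A ∖ {g}) = ∅, so x is NOT a limit point.
  x = h: open {h} ∋ x has {h} ∩ (A ∖ {h}) = ∅, so x is NOT a limit point.
  x = i: open {f, i} ∋ x has {f, i} ∩ (A ∖ {i}) = ∅, so x is NOT a limit point.
  x = j: open {f, j} ∋ x has {f, j} ∩ (A ∖ {j}) = ∅, so x is NOT a limit point.
Collecting: A' = ∅.


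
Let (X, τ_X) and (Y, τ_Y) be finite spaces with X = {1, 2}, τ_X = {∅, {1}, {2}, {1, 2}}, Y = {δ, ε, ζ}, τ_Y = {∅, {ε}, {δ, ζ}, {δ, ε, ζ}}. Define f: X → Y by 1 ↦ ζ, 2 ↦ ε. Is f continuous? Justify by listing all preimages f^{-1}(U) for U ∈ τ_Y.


f IS continuous.

Compute f^{-1}(U) for each U ∈ τ_Y:
  U = ∅: f^{-1}(U) = ∅ ∈ τ_X ✓.
  U = {ε}: f^{-1}(U) = {2} ∈ τ_X ✓.
  U = {δ, ζ}: f^{-1}(U) = {1} ∈ τ_X ✓.
  U = {δ, ε, ζ}: f^{-1}(U) = {1, 2} ∈ τ_X ✓.
Every preimage lies in τ_X, so f IS continuous.


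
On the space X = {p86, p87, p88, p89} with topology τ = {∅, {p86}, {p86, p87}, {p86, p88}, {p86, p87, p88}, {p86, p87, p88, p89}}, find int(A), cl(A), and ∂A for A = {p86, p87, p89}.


int(A) = {p86, p87}, cl(A) = {p86, p87, p88, p89}, ∂A = {p88, p89}.

Closed sets in (X, τ) are complements of opens:
  closed(X, τ) = {∅, {p89}, {p87, p89}, {p88, p89}, {p87, p88, p89}, {p86, p87, p88, p89}}.
int(A) = ⋃ {U ∈ τ : U ⊆ A}. Opens contained in A: ∅, {p86}, {p86, p87}.
Taking the union of these: int(A) = {p86, p87}.
cl(A) = ⋂ {C closed : A ⊆ C}. Closed sets containing A: {p86, p87, p88, p89}.
Intersecting these: cl(A) = {p86, p87, p88, p89}.
∂A = cl(A) ∖ int(A) = {p86, p87, p88, p89} ∖ {p86, p87} = {p88, p89}.


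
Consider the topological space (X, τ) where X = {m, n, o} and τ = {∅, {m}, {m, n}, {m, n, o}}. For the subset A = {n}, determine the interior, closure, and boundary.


int(A) = ∅, cl(A) = {n, o}, ∂A = {n, o}.

Closed sets in (X, τ) are complements of opens:
  closed(X, τ) = {∅, {o}, {n, o}, {m, n, o}}.
int(A) = ⋃ {U ∈ τ : U ⊆ A}. Opens contained in A: ∅.
Taking the union of these: int(A) = ∅.
cl(A) = ⋂ {C closed : A ⊆ C}. Closed sets containing A: {n, o}, {m, n, o}.
Intersecting these: cl(A) = {n, o}.
∂A = cl(A) ∖ int(A) = {n, o} ∖ ∅ = {n, o}.


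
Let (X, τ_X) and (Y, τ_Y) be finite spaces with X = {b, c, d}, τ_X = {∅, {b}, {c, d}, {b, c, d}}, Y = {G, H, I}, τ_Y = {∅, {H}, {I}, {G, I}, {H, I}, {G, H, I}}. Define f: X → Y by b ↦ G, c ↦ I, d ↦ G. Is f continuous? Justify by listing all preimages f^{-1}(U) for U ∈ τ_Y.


f is NOT continuous.

Compute f^{-1}(U) for each U ∈ τ_Y:
  U = ∅: f^{-1}(U) = ∅ ∈ τ_X ✓.
  U = {H}: f^{-1}(U) = ∅ ∈ τ_X ✓.
  U = {I}: f^{-1}(U) = {c} ∉ τ_X ✗.
  U = {G, I}: f^{-1}(U) = {b, c, d} ∈ τ_X ✓.
  U = {H, I}: f^{-1}(U) = {c} ∉ τ_X ✗.
  U = {G, H, I}: f^{-1}(U) = {b, c, d} ∈ τ_X ✓.
Found U = {I} with f^{-1}(U) = {c} not in τ_X. Therefore f is NOT continuous.


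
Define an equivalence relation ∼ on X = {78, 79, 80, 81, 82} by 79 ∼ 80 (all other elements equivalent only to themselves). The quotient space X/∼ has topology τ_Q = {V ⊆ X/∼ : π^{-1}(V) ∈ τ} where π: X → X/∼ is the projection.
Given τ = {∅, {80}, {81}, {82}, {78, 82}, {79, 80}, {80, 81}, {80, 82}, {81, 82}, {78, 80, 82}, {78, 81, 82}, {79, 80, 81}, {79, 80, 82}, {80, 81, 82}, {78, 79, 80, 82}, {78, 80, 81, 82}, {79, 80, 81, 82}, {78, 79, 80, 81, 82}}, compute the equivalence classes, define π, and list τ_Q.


X/∼ = {[78], [79=80], [81], [82]}; |τ_Q| = 12.

Equivalence classes: [78], [79=80], [81], [82].
Quotient map π: X → X/∼ sends 78 ↦ [78], 79 ↦ [79=80], 80 ↦ [79=80], 81 ↦ [81], 82 ↦ [82].
For each subset V ⊆ X/∼, compute π^{-1}(V) ⊆ X and check whether π^{-1}(V) ∈ τ. V is open in τ_Q iff π^{-1}(V) ∈ τ.
  V = {}: π^{-1}(V) = ∅ ∈ τ ✓.
  V = {[78]}: π^{-1}(V) = {78} ∉ τ ✗.
  V = {[79=80]}: π^{-1}(V) = {79, 80} ∈ τ ✓.
  V = {[78], [79=80]}: π^{-1}(V) = {78, 79, 80} ∉ τ ✗.
  V = {[81]}: π^{-1}(V) = {81} ∈ τ ✓.
  V = {[78], [81]}: π^{-1}(V) = {78, 81} ∉ τ ✗.
  V = {[79=80], [81]}: π^{-1}(V) = {79, 80, 81} ∈ τ ✓.
  V = {[78], [79=80], [81]}: π^{-1}(V) = {78, 79, 80, 81} ∉ τ ✗.
  V = {[82]}: π^{-1}(V) = {82} ∈ τ ✓.
  V = {[78], [82]}: π^{-1}(V) = {78, 82} ∈ τ ✓.
  V = {[79=80], [82]}: π^{-1}(V) = {79, 80, 82} ∈ τ ✓.
  V = {[78], [79=80], [82]}: π^{-1}(V) = {78, 79, 80, 82} ∈ τ ✓.
  V = {[81], [82]}: π^{-1}(V) = {81, 82} ∈ τ ✓.
  V = {[78], [81], [82]}: π^{-1}(V) = {78, 81, 82} ∈ τ ✓.
  V = {[79=80], [81], [82]}: π^{-1}(V) = {79, 80, 81, 82} ∈ τ ✓.
  V = {[78], [79=80], [81], [82]}: π^{-1}(V) = {78, 79, 80, 81, 82} ∈ τ ✓.
Open sets in the quotient: τ_Q = {{}, {[79=80]}, {[81]}, {[79=80], [81]}, {[82]}, {[78], [82]}, {[79=80], [82]}, {[78], [79=80], [82]}, {[81], [82]}, {[78], [81], [82]}, {[79=80], [81], [82]}, {[78], [79=80], [81], [82]}} (12 elements).


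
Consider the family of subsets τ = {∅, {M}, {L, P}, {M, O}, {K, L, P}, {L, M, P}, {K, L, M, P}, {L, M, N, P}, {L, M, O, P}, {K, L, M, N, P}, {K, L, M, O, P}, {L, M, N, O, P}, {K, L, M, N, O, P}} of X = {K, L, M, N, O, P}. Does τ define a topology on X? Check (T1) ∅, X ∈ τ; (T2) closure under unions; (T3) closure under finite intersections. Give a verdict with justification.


τ IS a topology on X.

Axiom (T1): ∅ ∈ τ? Yes; X ∈ τ? Yes.
Axiom (T2/T3): check pairwise unions and intersections of members of τ.
All pairwise intersections and unions checked — each lies in τ. Therefore τ satisfies (T1), (T2), (T3): it IS a topology on X.


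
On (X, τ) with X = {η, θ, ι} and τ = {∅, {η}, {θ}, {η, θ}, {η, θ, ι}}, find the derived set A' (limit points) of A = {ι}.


A' = ∅

For each x ∈ X, list the open sets U ∈ τ with x ∈ U, then check whether U ∩ (A ∖ {x}) ≠ ∅ for every such U.
  x = η: open {η} ∋ x has {η} ∩ (A ∖ {η}) = ∅, so x is NOT a limit point.
  x = θ: open {θ} ∋ x has {θ} ∩ (A ∖ {θ}) = ∅, so x is NOT a limit point.
  x = ι: open {η, θ, ι} ∋ x has {η, θ, ι} ∩ (A ∖ {ι}) = ∅, so x is NOT a limit point.
Collecting: A' = ∅.


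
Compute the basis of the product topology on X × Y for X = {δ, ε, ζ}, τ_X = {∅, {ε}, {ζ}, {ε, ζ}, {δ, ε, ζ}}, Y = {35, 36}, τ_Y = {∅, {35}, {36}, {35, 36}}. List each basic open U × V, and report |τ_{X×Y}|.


Basis B = {∅ × ∅, {ε} × {35}, {ε} × {36}, {ζ} × {35}, {ζ} × {36}, {ε} × {35, 36}, {ε, ζ} × {35}, {ε, ζ} × {36}, {ζ} × {35, 36}, {δ, ε, ζ} × {35}, {δ, ε, ζ} × {36}, {ε, ζ} × {35, 36}, {δ, ε, ζ} × {35, 36}}; |τ_{X×Y}| = 25.

Enumerate products U × V with U ∈ τ_X, V ∈ τ_Y (deduplicated):
  ∅ × ∅ = {} (∅)
  {ε} × {35} = {(ε,35)}
  {ε} × {36} = {(ε,36)}
  {ζ} × {35} = {(ζ,35)}
  {ζ} × {36} = {(ζ,36)}
  {ε} × {35, 36} = {(ε,35), (ε,36)}
  {ε, ζ} × {35} = {(ε,35), (ζ,35)}
  {ε, ζ} × {36} = {(ε,36), (ζ,36)}
  {ζ} × {35, 36} = {(ζ,35), (ζ,36)}
  {δ, ε, ζ} × {35} = {(δ,35), (ε,35), (ζ,35)}
  {δ, ε, ζ} × {36} = {(δ,36), (ε,36), (ζ,36)}
  {ε, ζ} × {35, 36} = {(ε,35), (ε,36), (ζ,35), (ζ,36)}
  {δ, ε, ζ} × {35, 36} = {(δ,35), (δ,36), (ε,35), (ε,36), (ζ,35), (ζ,36)}
These 13 distinct sets form the basis B.
Close under arbitrary unions to get τ_{X×Y}; counting gives |τ_{X×Y}| = 25.


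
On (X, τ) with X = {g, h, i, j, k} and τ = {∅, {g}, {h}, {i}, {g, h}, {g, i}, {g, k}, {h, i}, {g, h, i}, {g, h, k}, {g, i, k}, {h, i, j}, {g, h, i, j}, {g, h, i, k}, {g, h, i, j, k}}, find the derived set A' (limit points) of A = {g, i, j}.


A' = {j, k}

For each x ∈ X, list the open sets U ∈ τ with x ∈ U, then check whether U ∩ (A ∖ {x}) ≠ ∅ for every such U.
  x = g: open {g} ∋ x has {g} ∩ (A ∖ {g}) = ∅, so x is NOT a limit point.
  x = h: open {h} ∋ x has {h} ∩ (A ∖ {h}) = ∅, so x is NOT a limit point.
  x = i: open {i} ∋ x has {i} ∩ (A ∖ {i}) = ∅, so x is NOT a limit point.
  x = j: opens ∋ x are {h, i, j}, {g, h, i, j}, {g, h, i, j, k}; each meets A ∖ {j}, so x IS a limit point.
  x = k: opens ∋ x are {g, k}, {g, h, k}, {g, i, k}, {g, h, i, k}, {g, h, i, j, k}; each meets A ∖ {k}, so x IS a limit point.
Collecting: A' = {j, k}.


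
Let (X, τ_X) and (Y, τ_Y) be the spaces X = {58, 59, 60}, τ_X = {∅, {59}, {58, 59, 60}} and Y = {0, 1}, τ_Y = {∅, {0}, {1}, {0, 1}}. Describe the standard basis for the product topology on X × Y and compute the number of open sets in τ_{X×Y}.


Basis B = {∅ × ∅, {59} × {0}, {59} × {1}, {59} × {0, 1}, {58, 59, 60} × {0}, {58, 59, 60} × {1}, {58, 59, 60} × {0, 1}}; |τ_{X×Y}| = 9.

Enumerate products U × V with U ∈ τ_X, V ∈ τ_Y (deduplicated):
  ∅ × ∅ = {} (∅)
  {59} × {0} = {(59,0)}
  {59} × {1} = {(59,1)}
  {59} × {0, 1} = {(59,0), (59,1)}
  {58, 59, 60} × {0} = {(58,0), (59,0), (60,0)}
  {58, 59, 60} × {1} = {(58,1), (59,1), (60,1)}
  {58, 59, 60} × {0, 1} = {(58,0), (58,1), (59,0), (59,1), (60,0), (60,1)}
These 7 distinct sets form the basis B.
Close under arbitrary unions to get τ_{X×Y}; counting gives |τ_{X×Y}| = 9.


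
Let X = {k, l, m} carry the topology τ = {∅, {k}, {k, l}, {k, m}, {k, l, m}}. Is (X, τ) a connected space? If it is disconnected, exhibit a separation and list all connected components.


(X, τ) is connected.

Find clopen sets (U ∈ τ with X ∖ U ∈ τ):
  U = ∅, X ∖ U = {k, l, m} — both open, so U is clopen.
  U = {k, l, m}, X ∖ U = ∅ — both open, so U is clopen.
Only trivial clopens (∅ and X) exist, so (X, τ) is connected.
Compute connected components by grouping points that agree on all clopens:
  component: {k, l, m}


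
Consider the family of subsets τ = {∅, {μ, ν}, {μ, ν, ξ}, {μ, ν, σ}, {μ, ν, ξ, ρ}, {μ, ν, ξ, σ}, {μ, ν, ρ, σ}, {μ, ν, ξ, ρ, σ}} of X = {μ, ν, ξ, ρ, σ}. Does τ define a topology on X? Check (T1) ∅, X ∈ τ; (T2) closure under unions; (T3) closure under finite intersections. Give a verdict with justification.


τ is NOT a topology on X.

Axiom (T1): ∅ ∈ τ? Yes; X ∈ τ? Yes.
Axiom (T2/T3): check pairwise unions and intersections of members of τ.
Counterexample for (T3): {μ, ν, ξ, ρ} ∩ {μ, ν, ρ, σ} = {μ, ν, ρ} ∉ τ. Therefore τ is NOT a topology.


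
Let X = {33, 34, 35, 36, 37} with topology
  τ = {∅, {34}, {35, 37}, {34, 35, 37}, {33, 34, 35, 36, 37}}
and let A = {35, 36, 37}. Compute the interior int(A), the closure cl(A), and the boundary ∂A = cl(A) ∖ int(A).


int(A) = {35, 37}, cl(A) = {33, 35, 36, 37}, ∂A = {33, 36}.

Closed sets in (X, τ) are complements of opens:
  closed(X, τ) = {∅, {33, 36}, {33, 34, 36}, {33, 35, 36, 37}, {33, 34, 35, 36, 37}}.
int(A) = ⋃ {U ∈ τ : U ⊆ A}. Opens contained in A: ∅, {35, 37}.
Taking the union of these: int(A) = {35, 37}.
cl(A) = ⋂ {C closed : A ⊆ C}. Closed sets containing A: {33, 35, 36, 37}, {33, 34, 35, 36, 37}.
Intersecting these: cl(A) = {33, 35, 36, 37}.
∂A = cl(A) ∖ int(A) = {33, 35, 36, 37} ∖ {35, 37} = {33, 36}.


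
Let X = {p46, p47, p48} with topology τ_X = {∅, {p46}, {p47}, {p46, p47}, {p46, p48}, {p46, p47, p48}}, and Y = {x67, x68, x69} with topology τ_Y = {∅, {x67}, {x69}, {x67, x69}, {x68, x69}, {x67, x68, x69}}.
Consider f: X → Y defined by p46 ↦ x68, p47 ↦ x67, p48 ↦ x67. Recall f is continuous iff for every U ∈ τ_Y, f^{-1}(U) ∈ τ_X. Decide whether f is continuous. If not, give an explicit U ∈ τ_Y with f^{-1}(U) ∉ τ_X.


f is NOT continuous.

Compute f^{-1}(U) for each U ∈ τ_Y:
  U = ∅: f^{-1}(U) = ∅ ∈ τ_X ✓.
  U = {x67}: f^{-1}(U) = {p47, p48} ∉ τ_X ✗.
  U = {x69}: f^{-1}(U) = ∅ ∈ τ_X ✓.
  U = {x67, x69}: f^{-1}(U) = {p47, p48} ∉ τ_X ✗.
  U = {x68, x69}: f^{-1}(U) = {p46} ∈ τ_X ✓.
  U = {x67, x68, x69}: f^{-1}(U) = {p46, p47, p48} ∈ τ_X ✓.
Found U = {x67} with f^{-1}(U) = {p47, p48} not in τ_X. Therefore f is NOT continuous.


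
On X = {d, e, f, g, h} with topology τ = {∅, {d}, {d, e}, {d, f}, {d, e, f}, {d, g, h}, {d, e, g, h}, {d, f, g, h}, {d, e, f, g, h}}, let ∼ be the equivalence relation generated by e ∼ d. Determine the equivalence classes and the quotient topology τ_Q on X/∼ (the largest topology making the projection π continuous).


X/∼ = {[d=e], [f], [g], [h]}; |τ_Q| = 5.

Equivalence classes: [d=e], [f], [g], [h].
Quotient map π: X → X/∼ sends d ↦ [d=e], e ↦ [d=e], f ↦ [f], g ↦ [g], h ↦ [h].
For each subset V ⊆ X/∼, compute π^{-1}(V) ⊆ X and check whether π^{-1}(V) ∈ τ. V is open in τ_Q iff π^{-1}(V) ∈ τ.
  V = {}: π^{-1}(V) = ∅ ∈ τ ✓.
  V = {[d=e]}: π^{-1}(V) = {d, e} ∈ τ ✓.
  V = {[f]}: π^{-1}(V) = {f} ∉ τ ✗.
  V = {[d=e], [f]}: π^{-1}(V) = {d, e, f} ∈ τ ✓.
  V = {[g]}: π^{-1}(V) = {g} ∉ τ ✗.
  V = {[d=e], [g]}: π^{-1}(V) = {d, e, g} ∉ τ ✗.
  V = {[f], [g]}: π^{-1}(V) = {f, g} ∉ τ ✗.
  V = {[d=e], [f], [g]}: π^{-1}(V) = {d, e, f, g} ∉ τ ✗.
  V = {[h]}: π^{-1}(V) = {h} ∉ τ ✗.
  V = {[d=e], [h]}: π^{-1}(V) = {d, e, h} ∉ τ ✗.
  V = {[f], [h]}: π^{-1}(V) = {f, h} ∉ τ ✗.
  V = {[d=e], [f], [h]}: π^{-1}(V) = {d, e, f, h} ∉ τ ✗.
  V = {[g], [h]}: π^{-1}(V) = {g, h} ∉ τ ✗.
  V = {[d=e], [g], [h]}: π^{-1}(V) = {d, e, g, h} ∈ τ ✓.
  V = {[f], [g], [h]}: π^{-1}(V) = {f, g, h} ∉ τ ✗.
  V = {[d=e], [f], [g], [h]}: π^{-1}(V) = {d, e, f, g, h} ∈ τ ✓.
Open sets in the quotient: τ_Q = {{}, {[d=e]}, {[d=e], [f]}, {[d=e], [g], [h]}, {[d=e], [f], [g], [h]}} (5 elements).


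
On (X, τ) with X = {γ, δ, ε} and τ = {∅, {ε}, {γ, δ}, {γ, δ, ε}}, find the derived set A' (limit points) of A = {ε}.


A' = ∅

For each x ∈ X, list the open sets U ∈ τ with x ∈ U, then check whether U ∩ (A ∖ {x}) ≠ ∅ for every such U.
  x = γ: open {γ, δ} ∋ x has {γ, δ} ∩ (A ∖ {γ}) = ∅, so x is NOT a limit point.
  x = δ: open {γ, δ} ∋ x has {γ, δ} ∩ (A ∖ {δ}) = ∅, so x is NOT a limit point.
  x = ε: open {ε} ∋ x has {ε} ∩ (A ∖ {ε}) = ∅, so x is NOT a limit point.
Collecting: A' = ∅.


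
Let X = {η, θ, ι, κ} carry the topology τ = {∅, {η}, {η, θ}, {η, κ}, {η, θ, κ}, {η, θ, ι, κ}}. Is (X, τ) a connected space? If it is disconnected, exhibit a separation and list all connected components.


(X, τ) is connected.

Find clopen sets (U ∈ τ with X ∖ U ∈ τ):
  U = ∅, X ∖ U = {η, θ, ι, κ} — both open, so U is clopen.
  U = {η, θ, ι, κ}, X ∖ U = ∅ — both open, so U is clopen.
Only trivial clopens (∅ and X) exist, so (X, τ) is connected.
Compute connected components by grouping points that agree on all clopens:
  component: {η, θ, ι, κ}


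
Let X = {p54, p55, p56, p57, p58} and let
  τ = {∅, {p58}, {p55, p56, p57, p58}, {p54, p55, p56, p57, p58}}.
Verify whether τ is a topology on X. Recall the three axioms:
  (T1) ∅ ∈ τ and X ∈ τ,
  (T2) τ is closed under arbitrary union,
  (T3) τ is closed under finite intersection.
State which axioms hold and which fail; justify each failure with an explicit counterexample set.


τ IS a topology on X.

Axiom (T1): ∅ ∈ τ? Yes; X ∈ τ? Yes.
Axiom (T2/T3): check pairwise unions and intersections of members of τ.
All pairwise intersections and unions checked — each lies in τ. Therefore τ satisfies (T1), (T2), (T3): it IS a topology on X.


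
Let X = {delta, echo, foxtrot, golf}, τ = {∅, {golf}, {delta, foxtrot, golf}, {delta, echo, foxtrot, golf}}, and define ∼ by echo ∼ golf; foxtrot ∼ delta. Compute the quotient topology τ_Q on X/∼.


X/∼ = {[delta=foxtrot], [echo=golf]}; |τ_Q| = 2.

Equivalence classes: [delta=foxtrot], [echo=golf].
Quotient map π: X → X/∼ sends delta ↦ [delta=foxtrot], echo ↦ [echo=golf], foxtrot ↦ [delta=foxtrot], golf ↦ [echo=golf].
For each subset V ⊆ X/∼, compute π^{-1}(V) ⊆ X and check whether π^{-1}(V) ∈ τ. V is open in τ_Q iff π^{-1}(V) ∈ τ.
  V = {}: π^{-1}(V) = ∅ ∈ τ ✓.
  V = {[delta=foxtrot]}: π^{-1}(V) = {delta, foxtrot} ∉ τ ✗.
  V = {[echo=golf]}: π^{-1}(V) = {echo, golf} ∉ τ ✗.
  V = {[delta=foxtrot], [echo=golf]}: π^{-1}(V) = {delta, echo, foxtrot, golf} ∈ τ ✓.
Open sets in the quotient: τ_Q = {{}, {[delta=foxtrot], [echo=golf]}} (2 elements).


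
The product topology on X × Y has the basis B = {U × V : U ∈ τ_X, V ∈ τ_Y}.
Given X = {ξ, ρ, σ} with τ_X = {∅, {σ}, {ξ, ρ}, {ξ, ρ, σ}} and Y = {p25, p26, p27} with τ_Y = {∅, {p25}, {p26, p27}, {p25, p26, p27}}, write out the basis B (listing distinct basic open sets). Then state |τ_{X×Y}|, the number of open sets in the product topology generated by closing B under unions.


Basis B = {∅ × ∅, {σ} × {p25}, {ξ, ρ} × {p25}, {σ} × {p26, p27}, {ξ, ρ, σ} × {p25}, {σ} × {p25, p26, p27}, {ξ, ρ} × {p26, p27}, {ξ, ρ} × {p25, p26, p27}, {ξ, ρ, σ} × {p26, p27}, {ξ, ρ, σ} × {p25, p26, p27}}; |τ_{X×Y}| = 16.

Enumerate products U × V with U ∈ τ_X, V ∈ τ_Y (deduplicated):
  ∅ × ∅ = {} (∅)
  {σ} × {p25} = {(σ,p25)}
  {ξ, ρ} × {p25} = {(ξ,p25), (ρ,p25)}
  {σ} × {p26, p27} = {(σ,p26), (σ,p27)}
  {ξ, ρ, σ} × {p25} = {(ξ,p25), (ρ,p25), (σ,p25)}
  {σ} × {p25, p26, p27} = {(σ,p25), (σ,p26), (σ,p27)}
  {ξ, ρ} × {p26, p27} = {(ξ,p26), (ξ,p27), (ρ,p26), (ρ,p27)}
  {ξ, ρ} × {p25, p26, p27} = {(ξ,p25), (ξ,p26), (ξ,p27), (ρ,p25), (ρ,p26), (ρ,p27)}
  {ξ, ρ, σ} × {p26, p27} = {(ξ,p26), (ξ,p27), (ρ,p26), (ρ,p27), (σ,p26), (σ,p27)}
  {ξ, ρ, σ} × {p25, p26, p27} = {(ξ,p25), (ξ,p26), (ξ,p27), (ρ,p25), (ρ,p26), (ρ,p27), (σ,p25), (σ,p26), (σ,p27)}
These 10 distinct sets form the basis B.
Close under arbitrary unions to get τ_{X×Y}; counting gives |τ_{X×Y}| = 16.


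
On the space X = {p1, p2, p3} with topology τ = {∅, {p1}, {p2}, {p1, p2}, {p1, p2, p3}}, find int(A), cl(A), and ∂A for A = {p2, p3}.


int(A) = {p2}, cl(A) = {p2, p3}, ∂A = {p3}.

Closed sets in (X, τ) are complements of opens:
  closed(X, τ) = {∅, {p3}, {p1, p3}, {p2, p3}, {p1, p2, p3}}.
int(A) = ⋃ {U ∈ τ : U ⊆ A}. Opens contained in A: ∅, {p2}.
Taking the union of these: int(A) = {p2}.
cl(A) = ⋂ {C closed : A ⊆ C}. Closed sets containing A: {p2, p3}, {p1, p2, p3}.
Intersecting these: cl(A) = {p2, p3}.
∂A = cl(A) ∖ int(A) = {p2, p3} ∖ {p2} = {p3}.


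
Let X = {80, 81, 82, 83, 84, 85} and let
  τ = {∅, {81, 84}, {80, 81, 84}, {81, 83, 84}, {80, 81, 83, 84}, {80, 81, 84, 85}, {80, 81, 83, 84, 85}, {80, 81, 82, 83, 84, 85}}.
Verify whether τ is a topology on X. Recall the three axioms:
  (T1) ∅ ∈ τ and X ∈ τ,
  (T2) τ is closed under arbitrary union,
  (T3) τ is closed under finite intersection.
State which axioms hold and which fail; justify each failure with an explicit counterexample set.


τ IS a topology on X.

Axiom (T1): ∅ ∈ τ? Yes; X ∈ τ? Yes.
Axiom (T2/T3): check pairwise unions and intersections of members of τ.
All pairwise intersections and unions checked — each lies in τ. Therefore τ satisfies (T1), (T2), (T3): it IS a topology on X.


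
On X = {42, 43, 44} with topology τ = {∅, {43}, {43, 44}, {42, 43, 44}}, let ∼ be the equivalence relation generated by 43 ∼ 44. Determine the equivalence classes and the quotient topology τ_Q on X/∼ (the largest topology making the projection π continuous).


X/∼ = {[42], [43=44]}; |τ_Q| = 3.

Equivalence classes: [42], [43=44].
Quotient map π: X → X/∼ sends 42 ↦ [42], 43 ↦ [43=44], 44 ↦ [43=44].
For each subset V ⊆ X/∼, compute π^{-1}(V) ⊆ X and check whether π^{-1}(V) ∈ τ. V is open in τ_Q iff π^{-1}(V) ∈ τ.
  V = {}: π^{-1}(V) = ∅ ∈ τ ✓.
  V = {[42]}: π^{-1}(V) = {42} ∉ τ ✗.
  V = {[43=44]}: π^{-1}(V) = {43, 44} ∈ τ ✓.
  V = {[42], [43=44]}: π^{-1}(V) = {42, 43, 44} ∈ τ ✓.
Open sets in the quotient: τ_Q = {{}, {[43=44]}, {[42], [43=44]}} (3 elements).


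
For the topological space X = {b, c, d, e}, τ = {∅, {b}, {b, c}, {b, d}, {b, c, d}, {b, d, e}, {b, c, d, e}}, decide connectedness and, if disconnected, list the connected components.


(X, τ) is connected.

Find clopen sets (U ∈ τ with X ∖ U ∈ τ):
  U = ∅, X ∖ U = {b, c, d, e} — both open, so U is clopen.
  U = {b, c, d, e}, X ∖ U = ∅ — both open, so U is clopen.
Only trivial clopens (∅ and X) exist, so (X, τ) is connected.
Compute connected components by grouping points that agree on all clopens:
  component: {b, c, d, e}


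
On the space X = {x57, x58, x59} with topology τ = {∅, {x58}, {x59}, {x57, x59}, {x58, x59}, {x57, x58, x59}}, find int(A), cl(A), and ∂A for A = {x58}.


int(A) = {x58}, cl(A) = {x58}, ∂A = ∅.

Closed sets in (X, τ) are complements of opens:
  closed(X, τ) = {∅, {x57}, {x58}, {x57, x58}, {x57, x59}, {x57, x58, x59}}.
int(A) = ⋃ {U ∈ τ : U ⊆ A}. Opens contained in A: ∅, {x58}.
Taking the union of these: int(A) = {x58}.
cl(A) = ⋂ {C closed : A ⊆ C}. Closed sets containing A: {x58}, {x57, x58}, {x57, x58, x59}.
Intersecting these: cl(A) = {x58}.
∂A = cl(A) ∖ int(A) = {x58} ∖ {x58} = ∅.


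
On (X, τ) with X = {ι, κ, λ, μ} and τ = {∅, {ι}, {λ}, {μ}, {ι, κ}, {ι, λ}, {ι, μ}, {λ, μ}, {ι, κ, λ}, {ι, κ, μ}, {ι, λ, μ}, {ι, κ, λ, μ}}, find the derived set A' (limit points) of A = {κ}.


A' = ∅

For each x ∈ X, list the open sets U ∈ τ with x ∈ U, then check whether U ∩ (A ∖ {x}) ≠ ∅ for every such U.
  x = ι: open {ι} ∋ x has {ι} ∩ (A ∖ {ι}) = ∅, so x is NOT a limit point.
  x = κ: open {ι, κ} ∋ x has {ι, κ} ∩ (A ∖ {κ}) = ∅, so x is NOT a limit point.
  x = λ: open {λ} ∋ x has {λ} ∩ (A ∖ {λ}) = ∅, so x is NOT a limit point.
  x = μ: open {μ} ∋ x has {μ} ∩ (A ∖ {μ}) = ∅, so x is NOT a limit point.
Collecting: A' = ∅.


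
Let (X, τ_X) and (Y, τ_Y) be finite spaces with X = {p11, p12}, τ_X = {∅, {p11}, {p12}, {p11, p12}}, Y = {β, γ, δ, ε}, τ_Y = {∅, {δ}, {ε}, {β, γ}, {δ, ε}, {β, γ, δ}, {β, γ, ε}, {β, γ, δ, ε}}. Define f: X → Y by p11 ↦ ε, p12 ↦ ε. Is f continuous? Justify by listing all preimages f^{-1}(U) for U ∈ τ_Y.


f IS continuous.

Compute f^{-1}(U) for each U ∈ τ_Y:
  U = ∅: f^{-1}(U) = ∅ ∈ τ_X ✓.
  U = {δ}: f^{-1}(U) = ∅ ∈ τ_X ✓.
  U = {ε}: f^{-1}(U) = {p11, p12} ∈ τ_X ✓.
  U = {β, γ}: f^{-1}(U) = ∅ ∈ τ_X ✓.
  U = {δ, ε}: f^{-1}(U) = {p11, p12} ∈ τ_X ✓.
  U = {β, γ, δ}: f^{-1}(U) = ∅ ∈ τ_X ✓.
  U = {β, γ, ε}: f^{-1}(U) = {p11, p12} ∈ τ_X ✓.
  U = {β, γ, δ, ε}: f^{-1}(U) = {p11, p12} ∈ τ_X ✓.
Every preimage lies in τ_X, so f IS continuous.


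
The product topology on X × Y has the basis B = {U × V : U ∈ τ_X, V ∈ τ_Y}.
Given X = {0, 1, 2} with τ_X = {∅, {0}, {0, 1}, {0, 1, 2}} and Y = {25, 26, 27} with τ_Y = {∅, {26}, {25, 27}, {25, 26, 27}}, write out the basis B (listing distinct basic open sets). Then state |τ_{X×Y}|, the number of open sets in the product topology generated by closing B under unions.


Basis B = {∅ × ∅, {0} × {26}, {0} × {25, 27}, {0, 1} × {26}, {0} × {25, 26, 27}, {0, 1, 2} × {26}, {0, 1} × {25, 27}, {0, 1} × {25, 26, 27}, {0, 1, 2} × {25, 27}, {0, 1, 2} × {25, 26, 27}}; |τ_{X×Y}| = 16.

Enumerate products U × V with U ∈ τ_X, V ∈ τ_Y (deduplicated):
  ∅ × ∅ = {} (∅)
  {0} × {26} = {(0,26)}
  {0} × {25, 27} = {(0,25), (0,27)}
  {0, 1} × {26} = {(0,26), (1,26)}
  {0} × {25, 26, 27} = {(0,25), (0,26), (0,27)}
  {0, 1, 2} × {26} = {(0,26), (1,26), (2,26)}
  {0, 1} × {25, 27} = {(0,25), (0,27), (1,25), (1,27)}
  {0, 1} × {25, 26, 27} = {(0,25), (0,26), (0,27), (1,25), (1,26), (1,27)}
  {0, 1, 2} × {25, 27} = {(0,25), (0,27), (1,25), (1,27), (2,25), (2,27)}
  {0, 1, 2} × {25, 26, 27} = {(0,25), (0,26), (0,27), (1,25), (1,26), (1,27), (2,25), (2,26), (2,27)}
These 10 distinct sets form the basis B.
Close under arbitrary unions to get τ_{X×Y}; counting gives |τ_{X×Y}| = 16.


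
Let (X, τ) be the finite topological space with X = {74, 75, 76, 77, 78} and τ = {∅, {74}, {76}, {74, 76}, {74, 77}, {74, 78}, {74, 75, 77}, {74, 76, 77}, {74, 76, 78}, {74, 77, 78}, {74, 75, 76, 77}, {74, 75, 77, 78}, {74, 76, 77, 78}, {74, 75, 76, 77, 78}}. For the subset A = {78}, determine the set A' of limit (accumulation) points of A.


A' = ∅

For each x ∈ X, list the open sets U ∈ τ with x ∈ U, then check whether U ∩ (A ∖ {x}) ≠ ∅ for every such U.
  x = 74: open {74} ∋ x has {74} ∩ (A ∖ {74}) = ∅, so x is NOT a limit point.
  x = 75: open {74, 75, 77} ∋ x has {74, 75, 77} ∩ (A ∖ {75}) = ∅, so x is NOT a limit point.
  x = 76: open {76} ∋ x has {76} ∩ (A ∖ {76}) = ∅, so x is NOT a limit point.
  x = 77: open {74, 77} ∋ x has {74, 77} ∩ (A ∖ {77}) = ∅, so x is NOT a limit point.
  x = 78: open {74, 78} ∋ x has {74, 78} ∩ (A ∖ {78}) = ∅, so x is NOT a limit point.
Collecting: A' = ∅.


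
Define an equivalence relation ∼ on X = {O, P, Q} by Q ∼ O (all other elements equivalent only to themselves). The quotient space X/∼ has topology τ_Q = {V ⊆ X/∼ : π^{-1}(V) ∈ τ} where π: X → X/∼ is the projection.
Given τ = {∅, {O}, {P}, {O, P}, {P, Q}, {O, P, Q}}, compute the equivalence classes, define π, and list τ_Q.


X/∼ = {[O=Q], [P]}; |τ_Q| = 3.

Equivalence classes: [O=Q], [P].
Quotient map π: X → X/∼ sends O ↦ [O=Q], P ↦ [P], Q ↦ [O=Q].
For each subset V ⊆ X/∼, compute π^{-1}(V) ⊆ X and check whether π^{-1}(V) ∈ τ. V is open in τ_Q iff π^{-1}(V) ∈ τ.
  V = {}: π^{-1}(V) = ∅ ∈ τ ✓.
  V = {[O=Q]}: π^{-1}(V) = {O, Q} ∉ τ ✗.
  V = {[P]}: π^{-1}(V) = {P} ∈ τ ✓.
  V = {[O=Q], [P]}: π^{-1}(V) = {O, P, Q} ∈ τ ✓.
Open sets in the quotient: τ_Q = {{}, {[P]}, {[O=Q], [P]}} (3 elements).


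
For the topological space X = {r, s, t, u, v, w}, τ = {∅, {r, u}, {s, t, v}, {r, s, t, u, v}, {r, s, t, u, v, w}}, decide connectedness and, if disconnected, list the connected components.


(X, τ) is connected.

Find clopen sets (U ∈ τ with X ∖ U ∈ τ):
  U = ∅, X ∖ U = {r, s, t, u, v, w} — both open, so U is clopen.
  U = {r, s, t, u, v, w}, X ∖ U = ∅ — both open, so U is clopen.
Only trivial clopens (∅ and X) exist, so (X, τ) is connected.
Compute connected components by grouping points that agree on all clopens:
  component: {r, s, t, u, v, w}


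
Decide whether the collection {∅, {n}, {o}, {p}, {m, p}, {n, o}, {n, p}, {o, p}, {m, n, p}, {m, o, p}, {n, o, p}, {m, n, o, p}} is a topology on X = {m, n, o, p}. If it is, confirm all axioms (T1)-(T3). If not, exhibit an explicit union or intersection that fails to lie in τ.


τ IS a topology on X.

Axiom (T1): ∅ ∈ τ? Yes; X ∈ τ? Yes.
Axiom (T2/T3): check pairwise unions and intersections of members of τ.
All pairwise intersections and unions checked — each lies in τ. Therefore τ satisfies (T1), (T2), (T3): it IS a topology on X.


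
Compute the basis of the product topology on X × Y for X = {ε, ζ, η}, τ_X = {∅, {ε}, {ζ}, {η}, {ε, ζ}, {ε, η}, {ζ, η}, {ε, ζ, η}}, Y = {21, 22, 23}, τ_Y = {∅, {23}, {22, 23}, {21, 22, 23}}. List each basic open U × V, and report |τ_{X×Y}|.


Basis B = {∅ × ∅, {ε} × {23}, {ζ} × {23}, {η} × {23}, {ε} × {22, 23}, {ε, ζ} × {23}, {ε, η} × {23}, {ζ} × {22, 23}, {ζ, η} × {23}, {η} × {22, 23}, {ε} × {21, 22, 23}, {ε, ζ, η} × {23}, {ζ} × {21, 22, 23}, {η} × {21, 22, 23}, {ε, ζ} × {22, 23}, {ε, η} × {22, 23}, {ζ, η} × {22, 23}, {ε, ζ} × {21, 22, 23}, {ε, η} × {21, 22, 23}, {ε, ζ, η} × {22, 23}, {ζ, η} × {21, 22, 23}, {ε, ζ, η} × {21, 22, 23}}; |τ_{X×Y}| = 64.

Enumerate products U × V with U ∈ τ_X, V ∈ τ_Y (deduplicated):
  ∅ × ∅ = {} (∅)
  {ε} × {23} = {(ε,23)}
  {ζ} × {23} = {(ζ,23)}
  {η} × {23} = {(η,23)}
  {ε} × {22, 23} = {(ε,22), (ε,23)}
  {ε, ζ} × {23} = {(ε,23), (ζ,23)}
  {ε, η} × {23} = {(ε,23), (η,23)}
  {ζ} × {22, 23} = {(ζ,22), (ζ,23)}
  {ζ, η} × {23} = {(ζ,23), (η,23)}
  {η} × {22, 23} = {(η,22), (η,23)}
  {ε} × {21, 22, 23} = {(ε,21), (ε,22), (ε,23)}
  {ε, ζ, η} × {23} = {(ε,23), (ζ,23), (η,23)}
  {ζ} × {21, 22, 23} = {(ζ,21), (ζ,22), (ζ,23)}
  {η} × {21, 22, 23} = {(η,21), (η,22), (η,23)}
  {ε, ζ} × {22, 23} = {(ε,22), (ε,23), (ζ,22), (ζ,23)}
  {ε, η} × {22, 23} = {(ε,22), (ε,23), (η,22), (η,23)}
  {ζ, η} × {22, 23} = {(ζ,22), (ζ,23), (η,22), (η,23)}
  {ε, ζ} × {21, 22, 23} = {(ε,21), (ε,22), (ε,23), (ζ,21), (ζ,22), (ζ,23)}
  {ε, η} × {21, 22, 23} = {(ε,21), (ε,22), (ε,23), (η,21), (η,22), (η,23)}
  {ε, ζ, η} × {22, 23} = {(ε,22), (ε,23), (ζ,22), (ζ,23), (η,22), (η,23)}
  {ζ, η} × {21, 22, 23} = {(ζ,21), (ζ,22), (ζ,23), (η,21), (η,22), (η,23)}
  {ε, ζ, η} × {21, 22, 23} = {(ε,21), (ε,22), (ε,23), (ζ,21), (ζ,22), (ζ,23), (η,21), (η,22), (η,23)}
These 22 distinct sets form the basis B.
Close under arbitrary unions to get τ_{X×Y}; counting gives |τ_{X×Y}| = 64.


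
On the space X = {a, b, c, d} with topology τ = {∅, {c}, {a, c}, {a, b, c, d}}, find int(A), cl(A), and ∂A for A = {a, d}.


int(A) = ∅, cl(A) = {a, b, d}, ∂A = {a, b, d}.

Closed sets in (X, τ) are complements of opens:
  closed(X, τ) = {∅, {b, d}, {a, b, d}, {a, b, c, d}}.
int(A) = ⋃ {U ∈ τ : U ⊆ A}. Opens contained in A: ∅.
Taking the union of these: int(A) = ∅.
cl(A) = ⋂ {C closed : A ⊆ C}. Closed sets containing A: {a, b, d}, {a, b, c, d}.
Intersecting these: cl(A) = {a, b, d}.
∂A = cl(A) ∖ int(A) = {a, b, d} ∖ ∅ = {a, b, d}.


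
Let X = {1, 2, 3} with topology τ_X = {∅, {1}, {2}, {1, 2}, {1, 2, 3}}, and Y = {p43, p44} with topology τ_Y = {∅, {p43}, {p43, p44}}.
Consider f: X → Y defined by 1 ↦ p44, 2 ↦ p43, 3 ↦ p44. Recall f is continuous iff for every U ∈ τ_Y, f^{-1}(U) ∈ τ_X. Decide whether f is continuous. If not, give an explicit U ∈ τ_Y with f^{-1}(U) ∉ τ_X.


f IS continuous.

Compute f^{-1}(U) for each U ∈ τ_Y:
  U = ∅: f^{-1}(U) = ∅ ∈ τ_X ✓.
  U = {p43}: f^{-1}(U) = {2} ∈ τ_X ✓.
  U = {p43, p44}: f^{-1}(U) = {1, 2, 3} ∈ τ_X ✓.
Every preimage lies in τ_X, so f IS continuous.


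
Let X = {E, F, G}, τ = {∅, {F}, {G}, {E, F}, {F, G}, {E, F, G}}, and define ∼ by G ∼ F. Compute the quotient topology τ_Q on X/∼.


X/∼ = {[E], [F=G]}; |τ_Q| = 3.

Equivalence classes: [E], [F=G].
Quotient map π: X → X/∼ sends E ↦ [E], F ↦ [F=G], G ↦ [F=G].
For each subset V ⊆ X/∼, compute π^{-1}(V) ⊆ X and check whether π^{-1}(V) ∈ τ. V is open in τ_Q iff π^{-1}(V) ∈ τ.
  V = {}: π^{-1}(V) = ∅ ∈ τ ✓.
  V = {[E]}: π^{-1}(V) = {E} ∉ τ ✗.
  V = {[F=G]}: π^{-1}(V) = {F, G} ∈ τ ✓.
  V = {[E], [F=G]}: π^{-1}(V) = {E, F, G} ∈ τ ✓.
Open sets in the quotient: τ_Q = {{}, {[F=G]}, {[E], [F=G]}} (3 elements).


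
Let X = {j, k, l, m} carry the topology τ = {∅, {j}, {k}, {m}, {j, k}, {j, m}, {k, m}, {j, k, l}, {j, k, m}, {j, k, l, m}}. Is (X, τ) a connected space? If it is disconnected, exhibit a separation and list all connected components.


(X, τ) is disconnected; components = [{m}, {j, k, l}].

Find clopen sets (U ∈ τ with X ∖ U ∈ τ):
  U = ∅, X ∖ U = {j, k, l, m} — both open, so U is clopen.
  U = {m}, X ∖ U = {j, k, l} — both open, so U is clopen.
  U = {j, k, l}, X ∖ U = {m} — both open, so U is clopen.
  U = {j, k, l, m}, X ∖ U = ∅ — both open, so U is clopen.
Nontrivial clopen(s) exist: e.g. {j, k, l}. So (X, τ) is disconnected.
Compute connected components by grouping points that agree on all clopens:
  component: {m}
  component: {j, k, l}


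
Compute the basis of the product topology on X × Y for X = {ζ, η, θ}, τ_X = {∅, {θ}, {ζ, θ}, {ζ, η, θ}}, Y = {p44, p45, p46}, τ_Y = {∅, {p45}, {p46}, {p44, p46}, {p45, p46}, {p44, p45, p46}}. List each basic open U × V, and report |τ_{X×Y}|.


Basis B = {∅ × ∅, {θ} × {p45}, {θ} × {p46}, {ζ, θ} × {p45}, {ζ, θ} × {p46}, {θ} × {p44, p46}, {θ} × {p45, p46}, {ζ, η, θ} × {p45}, {ζ, η, θ} × {p46}, {θ} × {p44, p45, p46}, {ζ, θ} × {p44, p46}, {ζ, θ} × {p45, p46}, {ζ, θ} × {p44, p45, p46}, {ζ, η, θ} × {p44, p46}, {ζ, η, θ} × {p45, p46}, {ζ, η, θ} × {p44, p45, p46}}; |τ_{X×Y}| = 40.

Enumerate products U × V with U ∈ τ_X, V ∈ τ_Y (deduplicated):
  ∅ × ∅ = {} (∅)
  {θ} × {p45} = {(θ,p45)}
  {θ} × {p46} = {(θ,p46)}
  {ζ, θ} × {p45} = {(ζ,p45), (θ,p45)}
  {ζ, θ} × {p46} = {(ζ,p46), (θ,p46)}
  {θ} × {p44, p46} = {(θ,p44), (θ,p46)}
  {θ} × {p45, p46} = {(θ,p45), (θ,p46)}
  {ζ, η, θ} × {p45} = {(ζ,p45), (η,p45), (θ,p45)}
  {ζ, η, θ} × {p46} = {(ζ,p46), (η,p46), (θ,p46)}
  {θ} × {p44, p45, p46} = {(θ,p44), (θ,p45), (θ,p46)}
  {ζ, θ} × {p44, p46} = {(ζ,p44), (ζ,p46), (θ,p44), (θ,p46)}
  {ζ, θ} × {p45, p46} = {(ζ,p45), (ζ,p46), (θ,p45), (θ,p46)}
  {ζ, θ} × {p44, p45, p46} = {(ζ,p44), (ζ,p45), (ζ,p46), (θ,p44), (θ,p45), (θ,p46)}
  {ζ, η, θ} × {p44, p46} = {(ζ,p44), (ζ,p46), (η,p44), (η,p46), (θ,p44), (θ,p46)}
  {ζ, η, θ} × {p45, p46} = {(ζ,p45), (ζ,p46), (η,p45), (η,p46), (θ,p45), (θ,p46)}
  {ζ, η, θ} × {p44, p45, p46} = {(ζ,p44), (ζ,p45), (ζ,p46), (η,p44), (η,p45), (η,p46), (θ,p44), (θ,p45), (θ,p46)}
These 16 distinct sets form the basis B.
Close under arbitrary unions to get τ_{X×Y}; counting gives |τ_{X×Y}| = 40.


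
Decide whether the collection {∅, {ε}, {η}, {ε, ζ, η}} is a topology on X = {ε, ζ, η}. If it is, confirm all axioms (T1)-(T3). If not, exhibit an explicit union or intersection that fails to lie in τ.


τ is NOT a topology on X.

Axiom (T1): ∅ ∈ τ? Yes; X ∈ τ? Yes.
Axiom (T2/T3): check pairwise unions and intersections of members of τ.
Counterexample for (T2): {ε} ∪ {η} = {ε, η} ∉ τ. Therefore τ is NOT a topology.


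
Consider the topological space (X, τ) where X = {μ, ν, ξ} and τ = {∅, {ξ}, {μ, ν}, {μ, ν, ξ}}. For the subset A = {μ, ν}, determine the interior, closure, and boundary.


int(A) = {μ, ν}, cl(A) = {μ, ν}, ∂A = ∅.

Closed sets in (X, τ) are complements of opens:
  closed(X, τ) = {∅, {ξ}, {μ, ν}, {μ, ν, ξ}}.
int(A) = ⋃ {U ∈ τ : U ⊆ A}. Opens contained in A: ∅, {μ, ν}.
Taking the union of these: int(A) = {μ, ν}.
cl(A) = ⋂ {C closed : A ⊆ C}. Closed sets containing A: {μ, ν}, {μ, ν, ξ}.
Intersecting these: cl(A) = {μ, ν}.
∂A = cl(A) ∖ int(A) = {μ, ν} ∖ {μ, ν} = ∅.


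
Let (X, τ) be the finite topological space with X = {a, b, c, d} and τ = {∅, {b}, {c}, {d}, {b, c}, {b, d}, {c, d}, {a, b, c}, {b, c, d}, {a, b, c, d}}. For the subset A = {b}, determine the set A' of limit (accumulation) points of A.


A' = {a}

For each x ∈ X, list the open sets U ∈ τ with x ∈ U, then check whether U ∩ (A ∖ {x}) ≠ ∅ for every such U.
  x = a: opens ∋ x are {a, b, c}, {a, b, c, d}; each meets A ∖ {a}, so x IS a limit point.
  x = b: open {b} ∋ x has {b} ∩ (A ∖ {b}) = ∅, so x is NOT a limit point.
  x = c: open {c} ∋ x has {c} ∩ (A ∖ {c}) = ∅, so x is NOT a limit point.
  x = d: open {d} ∋ x has {d} ∩ (A ∖ {d}) = ∅, so x is NOT a limit point.
Collecting: A' = {a}.


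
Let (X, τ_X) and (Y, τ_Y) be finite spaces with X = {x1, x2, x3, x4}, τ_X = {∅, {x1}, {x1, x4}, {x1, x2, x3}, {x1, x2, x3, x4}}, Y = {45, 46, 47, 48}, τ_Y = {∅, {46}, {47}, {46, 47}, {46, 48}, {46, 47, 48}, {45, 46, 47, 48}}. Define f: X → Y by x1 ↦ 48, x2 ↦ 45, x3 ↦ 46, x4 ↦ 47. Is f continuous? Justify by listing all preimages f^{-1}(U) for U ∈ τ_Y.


f is NOT continuous.

Compute f^{-1}(U) for each U ∈ τ_Y:
  U = ∅: f^{-1}(U) = ∅ ∈ τ_X ✓.
  U = {46}: f^{-1}(U) = {x3} ∉ τ_X ✗.
  U = {47}: f^{-1}(U) = {x4} ∉ τ_X ✗.
  U = {46, 47}: f^{-1}(U) = {x3, x4} ∉ τ_X ✗.
  U = {46, 48}: f^{-1}(U) = {x1, x3} ∉ τ_X ✗.
  U = {46, 47, 48}: f^{-1}(U) = {x1, x3, x4} ∉ τ_X ✗.
  U = {45, 46, 47, 48}: f^{-1}(U) = {x1, x2, x3, x4} ∈ τ_X ✓.
Found U = {46} with f^{-1}(U) = {x3} not in τ_X. Therefore f is NOT continuous.
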